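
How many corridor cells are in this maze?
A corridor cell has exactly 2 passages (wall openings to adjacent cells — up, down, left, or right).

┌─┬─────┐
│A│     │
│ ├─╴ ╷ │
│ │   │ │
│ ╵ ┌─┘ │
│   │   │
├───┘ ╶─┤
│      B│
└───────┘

Counting cells with exactly 2 passages:
Total corridor cells: 10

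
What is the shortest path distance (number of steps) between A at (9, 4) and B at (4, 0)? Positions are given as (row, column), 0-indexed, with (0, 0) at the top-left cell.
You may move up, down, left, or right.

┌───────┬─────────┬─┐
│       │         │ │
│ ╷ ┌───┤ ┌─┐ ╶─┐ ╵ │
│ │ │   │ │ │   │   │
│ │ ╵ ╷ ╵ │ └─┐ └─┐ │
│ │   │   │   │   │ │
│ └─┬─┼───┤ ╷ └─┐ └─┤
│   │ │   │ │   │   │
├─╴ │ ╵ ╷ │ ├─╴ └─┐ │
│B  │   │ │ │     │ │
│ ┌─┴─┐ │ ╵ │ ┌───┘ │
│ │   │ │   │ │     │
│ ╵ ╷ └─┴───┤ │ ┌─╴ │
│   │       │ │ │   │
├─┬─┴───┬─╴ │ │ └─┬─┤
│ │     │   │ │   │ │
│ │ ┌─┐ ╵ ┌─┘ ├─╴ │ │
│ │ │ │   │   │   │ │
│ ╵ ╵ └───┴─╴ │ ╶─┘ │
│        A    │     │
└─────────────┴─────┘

Finding path from (9, 4) to (4, 0):
Path: (9,4) → (9,3) → (9,2) → (9,1) → (8,1) → (7,1) → (7,2) → (7,3) → (8,3) → (8,4) → (7,4) → (7,5) → (6,5) → (6,4) → (6,3) → (6,2) → (5,2) → (5,1) → (6,1) → (6,0) → (5,0) → (4,0)
Distance: 21 steps

Solution:

┌───────┬─────────┬─┐
│       │         │ │
│ ╷ ┌───┤ ┌─┐ ╶─┐ ╵ │
│ │ │   │ │ │   │   │
│ │ ╵ ╷ ╵ │ └─┐ └─┐ │
│ │   │   │   │   │ │
│ └─┬─┼───┤ ╷ └─┐ └─┤
│   │ │   │ │   │   │
├─╴ │ ╵ ╷ │ ├─╴ └─┐ │
│B  │   │ │ │     │ │
│ ┌─┴─┐ │ ╵ │ ┌───┘ │
│↑│↓ ↰│ │   │ │     │
│ ╵ ╷ └─┴───┤ │ ┌─╴ │
│↑ ↲│↑ ← ← ↰│ │ │   │
├─┬─┴───┬─╴ │ │ └─┬─┤
│ │↱ → ↓│↱ ↑│ │   │ │
│ │ ┌─┐ ╵ ┌─┘ ├─╴ │ │
│ │↑│ │↳ ↑│   │   │ │
│ ╵ ╵ └───┴─╴ │ ╶─┘ │
│  ↑ ← ← A    │     │
└─────────────┴─────┘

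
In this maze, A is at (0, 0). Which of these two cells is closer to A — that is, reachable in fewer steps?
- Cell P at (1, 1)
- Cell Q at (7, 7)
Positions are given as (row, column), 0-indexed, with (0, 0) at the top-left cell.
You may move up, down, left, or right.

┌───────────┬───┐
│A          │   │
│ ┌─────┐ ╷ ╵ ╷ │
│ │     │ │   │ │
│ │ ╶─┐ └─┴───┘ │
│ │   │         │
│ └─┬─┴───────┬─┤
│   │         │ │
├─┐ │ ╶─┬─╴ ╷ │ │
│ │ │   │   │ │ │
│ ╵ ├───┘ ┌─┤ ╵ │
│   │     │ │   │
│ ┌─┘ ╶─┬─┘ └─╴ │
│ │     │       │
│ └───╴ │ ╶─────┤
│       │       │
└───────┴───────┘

Shortest path A → P at (1, 1): 18 steps
Shortest path A → Q at (7, 7): 32 steps

P is closer (18 steps vs 32 steps).

Path to P:

┌───────────┬───┐
│A → → → → ↓│↱ ↓│
│ ┌─────┐ ╷ ╵ ╷ │
│ │P ← ↰│ │↳ ↑│↓│
│ │ ╶─┐ └─┴───┘ │
│ │   │↑ ← ← ← ↲│
│ └─┬─┴───────┬─┤
│   │         │ │
├─┐ │ ╶─┬─╴ ╷ │ │
│ │ │   │   │ │ │
│ ╵ ├───┘ ┌─┤ ╵ │
│   │     │ │   │
│ ┌─┘ ╶─┬─┘ └─╴ │
│ │     │       │
│ └───╴ │ ╶─────┤
│       │       │
└───────┴───────┘

Path to Q:

┌───────────┬───┐
│A          │   │
│ ┌─────┐ ╷ ╵ ╷ │
│↓│     │ │   │ │
│ │ ╶─┐ └─┴───┘ │
│↓│   │         │
│ └─┬─┴───────┬─┤
│↳ ↓│      ↱ ↓│ │
├─┐ │ ╶─┬─╴ ╷ │ │
│ │↓│   │↱ ↑│↓│ │
│ ╵ ├───┘ ┌─┤ ╵ │
│↓ ↲│↱ → ↑│ │↳ ↓│
│ ┌─┘ ╶─┬─┘ └─╴ │
│↓│  ↑ ↰│↓ ← ← ↲│
│ └───╴ │ ╶─────┤
│↳ → → ↑│↳ → → Q│
└───────┴───────┘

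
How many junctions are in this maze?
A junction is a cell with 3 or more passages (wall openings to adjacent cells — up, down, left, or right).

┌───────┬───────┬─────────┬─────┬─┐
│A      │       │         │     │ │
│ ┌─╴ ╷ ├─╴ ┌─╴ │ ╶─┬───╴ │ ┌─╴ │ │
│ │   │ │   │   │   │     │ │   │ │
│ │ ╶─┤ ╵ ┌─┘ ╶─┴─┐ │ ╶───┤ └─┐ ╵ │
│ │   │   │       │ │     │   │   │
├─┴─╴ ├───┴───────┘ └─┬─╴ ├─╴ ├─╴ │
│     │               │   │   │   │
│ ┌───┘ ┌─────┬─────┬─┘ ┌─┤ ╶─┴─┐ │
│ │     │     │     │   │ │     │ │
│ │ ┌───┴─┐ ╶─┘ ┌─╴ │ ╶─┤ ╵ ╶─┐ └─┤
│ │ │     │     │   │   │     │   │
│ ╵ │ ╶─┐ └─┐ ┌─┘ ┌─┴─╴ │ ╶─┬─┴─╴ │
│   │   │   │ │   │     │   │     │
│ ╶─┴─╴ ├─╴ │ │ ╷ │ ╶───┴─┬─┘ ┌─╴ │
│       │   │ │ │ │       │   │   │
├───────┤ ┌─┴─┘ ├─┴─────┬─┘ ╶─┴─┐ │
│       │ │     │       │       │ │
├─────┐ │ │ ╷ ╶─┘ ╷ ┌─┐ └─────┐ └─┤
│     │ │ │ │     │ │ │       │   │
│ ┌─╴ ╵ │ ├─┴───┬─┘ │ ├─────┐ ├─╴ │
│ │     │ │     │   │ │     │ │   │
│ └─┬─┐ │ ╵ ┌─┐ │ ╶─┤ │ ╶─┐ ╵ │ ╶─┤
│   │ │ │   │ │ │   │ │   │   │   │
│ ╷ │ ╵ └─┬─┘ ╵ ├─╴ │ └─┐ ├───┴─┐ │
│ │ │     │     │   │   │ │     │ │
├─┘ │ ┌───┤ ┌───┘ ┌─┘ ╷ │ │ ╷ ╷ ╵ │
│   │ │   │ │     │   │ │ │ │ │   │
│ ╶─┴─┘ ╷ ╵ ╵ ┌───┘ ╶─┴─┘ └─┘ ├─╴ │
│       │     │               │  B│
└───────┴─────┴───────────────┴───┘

Checking each cell for number of passages:

Junctions found (3+ passages):
  (0, 2): 3 passages
  (0, 5): 3 passages
  (1, 15): 3 passages
  (2, 6): 3 passages
  (2, 16): 3 passages
  (3, 9): 3 passages
  (3, 16): 3 passages
  (4, 5): 3 passages
  (4, 13): 3 passages
  (5, 6): 3 passages
  (5, 12): 3 passages
  (5, 13): 3 passages
  (6, 0): 3 passages
  (6, 8): 3 passages
  (6, 16): 3 passages
  (7, 16): 3 passages
  (8, 6): 3 passages
  (8, 9): 3 passages
  (8, 13): 3 passages
  (10, 2): 3 passages
  (10, 3): 3 passages
  (11, 0): 3 passages
  (12, 2): 3 passages
  (12, 3): 3 passages
  (12, 6): 3 passages
  (12, 10): 3 passages
  (12, 14): 3 passages
  (13, 16): 3 passages
  (14, 5): 3 passages
  (14, 9): 3 passages
  (14, 12): 3 passages
Total junctions: 31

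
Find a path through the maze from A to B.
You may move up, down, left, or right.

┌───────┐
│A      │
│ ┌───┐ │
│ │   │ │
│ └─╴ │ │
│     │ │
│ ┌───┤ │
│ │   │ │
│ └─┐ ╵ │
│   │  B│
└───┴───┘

Finding the shortest path through the maze:
Path length: 7 steps
Directions: right → right → right → down → down → down → down

Solution:

┌───────┐
│A → → ↓│
│ ┌───┐ │
│ │   │↓│
│ └─╴ │ │
│     │↓│
│ ┌───┤ │
│ │   │↓│
│ └─┐ ╵ │
│   │  B│
└───┴───┘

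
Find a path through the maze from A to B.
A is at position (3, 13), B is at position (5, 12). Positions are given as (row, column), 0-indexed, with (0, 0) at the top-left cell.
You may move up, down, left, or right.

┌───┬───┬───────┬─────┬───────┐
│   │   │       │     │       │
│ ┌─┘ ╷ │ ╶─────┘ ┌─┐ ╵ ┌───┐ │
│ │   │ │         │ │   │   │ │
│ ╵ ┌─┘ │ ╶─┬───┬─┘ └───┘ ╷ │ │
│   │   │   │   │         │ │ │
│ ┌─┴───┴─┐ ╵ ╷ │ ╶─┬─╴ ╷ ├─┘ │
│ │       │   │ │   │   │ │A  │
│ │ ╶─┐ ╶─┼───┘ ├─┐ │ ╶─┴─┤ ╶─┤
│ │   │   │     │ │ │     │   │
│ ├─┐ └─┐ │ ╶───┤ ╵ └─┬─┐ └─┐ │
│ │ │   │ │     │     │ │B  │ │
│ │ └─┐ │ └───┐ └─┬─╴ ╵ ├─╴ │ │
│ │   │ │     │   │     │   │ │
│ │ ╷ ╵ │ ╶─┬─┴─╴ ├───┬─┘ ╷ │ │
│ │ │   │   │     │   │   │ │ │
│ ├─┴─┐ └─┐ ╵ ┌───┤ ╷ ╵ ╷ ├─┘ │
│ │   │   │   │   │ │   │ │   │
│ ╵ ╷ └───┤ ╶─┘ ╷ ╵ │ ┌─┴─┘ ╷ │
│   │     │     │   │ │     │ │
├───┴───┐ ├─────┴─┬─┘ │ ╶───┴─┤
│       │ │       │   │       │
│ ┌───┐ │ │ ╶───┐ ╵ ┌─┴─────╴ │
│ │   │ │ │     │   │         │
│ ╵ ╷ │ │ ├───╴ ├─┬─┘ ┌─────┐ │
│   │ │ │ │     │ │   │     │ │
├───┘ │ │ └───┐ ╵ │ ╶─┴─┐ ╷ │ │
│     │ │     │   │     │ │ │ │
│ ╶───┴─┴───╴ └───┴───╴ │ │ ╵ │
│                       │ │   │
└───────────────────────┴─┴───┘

Finding the shortest path from (3, 13) to (5, 12):
Path length: 55 steps
Directions: right → up → up → up → left → left → left → down → left → up → left → left → down → left → left → left → left → down → right → down → right → up → right → down → down → left → left → down → right → right → down → right → down → left → left → down → left → down → right → right → up → right → down → right → up → up → right → down → right → up → right → up → right → up → left

Solution:

┌───┬───┬───────┬─────┬───────┐
│   │   │       │↓ ← ↰│↓ ← ← ↰│
│ ┌─┘ ╷ │ ╶─────┘ ┌─┐ ╵ ┌───┐ │
│ │   │ │↓ ← ← ← ↲│ │↑ ↲│   │↑│
│ ╵ ┌─┘ │ ╶─┬───┬─┘ └───┘ ╷ │ │
│   │   │↳ ↓│↱ ↓│         │ │↑│
│ ┌─┴───┴─┐ ╵ ╷ │ ╶─┬─╴ ╷ ├─┘ │
│ │       │↳ ↑│↓│   │   │ │A ↑│
│ │ ╶─┐ ╶─┼───┘ ├─┐ │ ╶─┴─┤ ╶─┤
│ │   │   │↓ ← ↲│ │ │     │   │
│ ├─┐ └─┐ │ ╶───┤ ╵ └─┬─┐ └─┐ │
│ │ │   │ │↳ → ↓│     │ │B ↰│ │
│ │ └─┐ │ └───┐ └─┬─╴ ╵ ├─╴ │ │
│ │   │ │     │↳ ↓│     │↱ ↑│ │
│ │ ╷ ╵ │ ╶─┬─┴─╴ ├───┬─┘ ╷ │ │
│ │ │   │   │↓ ← ↲│↱ ↓│↱ ↑│ │ │
│ ├─┴─┐ └─┐ ╵ ┌───┤ ╷ ╵ ╷ ├─┘ │
│ │   │   │↓ ↲│↱ ↓│↑│↳ ↑│ │   │
│ ╵ ╷ └───┤ ╶─┘ ╷ ╵ │ ┌─┴─┘ ╷ │
│   │     │↳ → ↑│↳ ↑│ │     │ │
├───┴───┐ ├─────┴─┬─┘ │ ╶───┴─┤
│       │ │       │   │       │
│ ┌───┐ │ │ ╶───┐ ╵ ┌─┴─────╴ │
│ │   │ │ │     │   │         │
│ ╵ ╷ │ │ ├───╴ ├─┬─┘ ┌─────┐ │
│   │ │ │ │     │ │   │     │ │
├───┘ │ │ └───┐ ╵ │ ╶─┴─┐ ╷ │ │
│     │ │     │   │     │ │ │ │
│ ╶───┴─┴───╴ └───┴───╴ │ │ ╵ │
│                       │ │   │
└───────────────────────┴─┴───┘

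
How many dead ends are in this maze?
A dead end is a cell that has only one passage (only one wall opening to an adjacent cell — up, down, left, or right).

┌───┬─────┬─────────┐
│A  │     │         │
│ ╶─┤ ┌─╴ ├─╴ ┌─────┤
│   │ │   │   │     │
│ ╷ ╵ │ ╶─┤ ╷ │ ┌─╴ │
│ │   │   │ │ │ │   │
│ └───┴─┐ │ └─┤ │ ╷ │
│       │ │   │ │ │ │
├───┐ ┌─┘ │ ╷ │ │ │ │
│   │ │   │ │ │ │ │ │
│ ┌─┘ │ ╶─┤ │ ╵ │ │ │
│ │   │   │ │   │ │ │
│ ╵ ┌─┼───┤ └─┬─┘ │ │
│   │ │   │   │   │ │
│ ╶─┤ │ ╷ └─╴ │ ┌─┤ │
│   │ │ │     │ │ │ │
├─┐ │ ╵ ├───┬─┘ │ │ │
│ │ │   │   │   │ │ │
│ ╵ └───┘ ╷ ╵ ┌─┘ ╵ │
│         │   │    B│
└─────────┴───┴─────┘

Checking each cell for number of passages:

Dead ends found at positions:
  (0, 1)
  (0, 5)
  (0, 9)
  (2, 6)
  (3, 3)
  (4, 1)
  (5, 4)
  (6, 2)
  (7, 8)
  (8, 0)
  (9, 7)
Total dead ends: 11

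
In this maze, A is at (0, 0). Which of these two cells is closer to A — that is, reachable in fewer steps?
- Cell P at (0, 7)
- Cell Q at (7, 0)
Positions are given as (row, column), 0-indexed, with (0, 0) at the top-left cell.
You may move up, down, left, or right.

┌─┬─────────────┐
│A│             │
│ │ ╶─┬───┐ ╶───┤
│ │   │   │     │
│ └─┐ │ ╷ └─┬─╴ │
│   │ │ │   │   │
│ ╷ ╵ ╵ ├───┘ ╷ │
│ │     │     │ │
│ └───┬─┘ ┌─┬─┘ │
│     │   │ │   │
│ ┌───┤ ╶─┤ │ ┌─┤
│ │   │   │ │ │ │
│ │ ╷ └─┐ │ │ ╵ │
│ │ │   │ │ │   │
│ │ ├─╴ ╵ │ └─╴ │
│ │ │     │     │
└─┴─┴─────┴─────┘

Shortest path A → P at (0, 7): 15 steps
Shortest path A → Q at (7, 0): 7 steps

Q is closer (7 steps vs 15 steps).

Path to P:

┌─┬─────────────┐
│A│↱ → → → → → P│
│ │ ╶─┬───┐ ╶───┤
│↓│↑ ↰│   │     │
│ └─┐ │ ╷ └─┬─╴ │
│↳ ↓│↑│ │   │   │
│ ╷ ╵ ╵ ├───┘ ╷ │
│ │↳ ↑  │     │ │
│ └───┬─┘ ┌─┬─┘ │
│     │   │ │   │
│ ┌───┤ ╶─┤ │ ┌─┤
│ │   │   │ │ │ │
│ │ ╷ └─┐ │ │ ╵ │
│ │ │   │ │ │   │
│ │ ├─╴ ╵ │ └─╴ │
│ │ │     │     │
└─┴─┴─────┴─────┘

Path to Q:

┌─┬─────────────┐
│A│             │
│ │ ╶─┬───┐ ╶───┤
│↓│   │   │     │
│ └─┐ │ ╷ └─┬─╴ │
│↓  │ │ │   │   │
│ ╷ ╵ ╵ ├───┘ ╷ │
│↓│     │     │ │
│ └───┬─┘ ┌─┬─┘ │
│↓    │   │ │   │
│ ┌───┤ ╶─┤ │ ┌─┤
│↓│   │   │ │ │ │
│ │ ╷ └─┐ │ │ ╵ │
│↓│ │   │ │ │   │
│ │ ├─╴ ╵ │ └─╴ │
│Q│ │     │     │
└─┴─┴─────┴─────┘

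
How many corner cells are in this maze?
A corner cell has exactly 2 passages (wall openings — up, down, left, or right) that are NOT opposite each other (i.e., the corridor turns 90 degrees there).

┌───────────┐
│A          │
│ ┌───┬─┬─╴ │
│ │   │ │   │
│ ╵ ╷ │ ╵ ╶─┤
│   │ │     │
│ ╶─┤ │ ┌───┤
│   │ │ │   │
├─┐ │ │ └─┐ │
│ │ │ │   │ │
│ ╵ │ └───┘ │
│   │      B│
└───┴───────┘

Counting corner cells (2 non-opposite passages):
Total corners: 15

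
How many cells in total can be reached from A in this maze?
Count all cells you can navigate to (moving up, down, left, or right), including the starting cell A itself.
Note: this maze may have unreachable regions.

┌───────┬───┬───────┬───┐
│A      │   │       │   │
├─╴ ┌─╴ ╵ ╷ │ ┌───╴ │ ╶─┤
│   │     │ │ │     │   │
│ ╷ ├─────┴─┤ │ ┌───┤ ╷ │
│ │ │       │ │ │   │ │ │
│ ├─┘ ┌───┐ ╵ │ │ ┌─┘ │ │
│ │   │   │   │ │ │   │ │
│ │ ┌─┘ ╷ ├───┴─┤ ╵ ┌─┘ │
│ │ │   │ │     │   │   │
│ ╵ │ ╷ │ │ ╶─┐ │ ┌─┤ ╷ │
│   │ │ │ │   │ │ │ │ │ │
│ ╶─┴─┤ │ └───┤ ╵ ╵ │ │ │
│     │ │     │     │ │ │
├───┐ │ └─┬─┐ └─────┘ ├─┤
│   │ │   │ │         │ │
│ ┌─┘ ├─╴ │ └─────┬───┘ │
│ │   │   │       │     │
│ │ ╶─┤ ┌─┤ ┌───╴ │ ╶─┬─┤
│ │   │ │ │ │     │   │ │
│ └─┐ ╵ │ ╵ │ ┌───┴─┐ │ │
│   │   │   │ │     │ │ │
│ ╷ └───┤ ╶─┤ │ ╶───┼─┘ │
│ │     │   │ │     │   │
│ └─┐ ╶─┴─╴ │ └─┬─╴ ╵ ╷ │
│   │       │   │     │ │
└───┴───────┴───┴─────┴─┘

Using BFS/flood-fill to find all reachable cells from A:
Maze size: 13 × 12 = 156 total cells
55 cell(s) are walled off and cannot be reached from A.
Reachable cells: 101

Reachable region (· marks reachable cells):

┌───────┬───┬───────┬───┐
│A · · ·│· ·│· · · ·│· ·│
├─╴ ┌─╴ ╵ ╷ │ ┌───╴ │ ╶─┤
│· ·│· · ·│·│·│· · ·│· ·│
│ ╷ ├─────┴─┤ │ ┌───┤ ╷ │
│·│·│· · · ·│·│·│· ·│·│·│
│ ├─┘ ┌───┐ ╵ │ │ ┌─┘ │ │
│·│· ·│· ·│· ·│·│·│· ·│·│
│ │ ┌─┘ ╷ ├───┴─┤ ╵ ┌─┘ │
│·│·│· ·│·│· · ·│· ·│· ·│
│ ╵ │ ╷ │ │ ╶─┐ │ ┌─┤ ╷ │
│· ·│·│·│·│· ·│·│·│·│·│·│
│ ╶─┴─┤ │ └───┤ ╵ ╵ │ │ │
│· · ·│·│· · ·│· · ·│·│·│
├───┐ │ └─┬─┐ └─────┘ ├─┤
│   │·│· ·│ │· · · · ·│ │
│ ┌─┘ ├─╴ │ └─────┬───┘ │
│ │· ·│· ·│       │     │
│ │ ╶─┤ ┌─┤ ┌───╴ │ ╶─┬─┤
│ │· ·│·│ │ │     │   │ │
│ └─┐ ╵ │ ╵ │ ┌───┴─┐ │ │
│   │· ·│   │ │     │ │ │
│ ╷ └───┤ ╶─┤ │ ╶───┼─┘ │
│ │     │   │ │     │   │
│ └─┐ ╶─┴─╴ │ └─┬─╴ ╵ ╷ │
│   │       │   │     │ │
└───┴───────┴───┴─────┴─┘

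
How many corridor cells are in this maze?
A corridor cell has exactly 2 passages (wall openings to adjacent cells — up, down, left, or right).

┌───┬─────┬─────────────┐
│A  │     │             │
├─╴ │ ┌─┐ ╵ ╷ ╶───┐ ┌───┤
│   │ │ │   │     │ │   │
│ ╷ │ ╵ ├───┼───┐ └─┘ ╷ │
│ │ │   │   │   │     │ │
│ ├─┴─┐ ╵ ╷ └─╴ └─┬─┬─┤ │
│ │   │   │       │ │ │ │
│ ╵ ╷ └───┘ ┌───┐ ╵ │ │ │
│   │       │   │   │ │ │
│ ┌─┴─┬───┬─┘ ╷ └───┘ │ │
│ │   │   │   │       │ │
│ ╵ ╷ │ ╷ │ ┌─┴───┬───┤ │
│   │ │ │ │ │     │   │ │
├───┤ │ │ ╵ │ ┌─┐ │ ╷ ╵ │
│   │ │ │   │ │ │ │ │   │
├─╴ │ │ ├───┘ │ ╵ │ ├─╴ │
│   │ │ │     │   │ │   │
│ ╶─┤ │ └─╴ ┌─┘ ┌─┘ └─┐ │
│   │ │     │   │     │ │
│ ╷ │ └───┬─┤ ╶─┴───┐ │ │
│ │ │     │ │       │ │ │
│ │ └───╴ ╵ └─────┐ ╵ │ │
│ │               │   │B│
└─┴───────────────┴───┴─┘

Counting cells with exactly 2 passages:
Total corridor cells: 112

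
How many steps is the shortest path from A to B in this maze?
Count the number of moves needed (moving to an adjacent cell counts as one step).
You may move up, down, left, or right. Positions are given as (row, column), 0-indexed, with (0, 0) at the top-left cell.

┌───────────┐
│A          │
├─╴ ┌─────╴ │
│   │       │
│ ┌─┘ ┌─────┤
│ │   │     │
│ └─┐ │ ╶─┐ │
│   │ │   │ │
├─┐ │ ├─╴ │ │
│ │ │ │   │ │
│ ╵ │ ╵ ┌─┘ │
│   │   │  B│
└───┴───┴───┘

Using BFS to find shortest path:
Start: (0, 0), End: (5, 5)
Path found:
(0,0) → (0,1) → (0,2) → (0,3) → (0,4) → (0,5) → (1,5) → (1,4) → (1,3) → (1,2) → (2,2) → (3,2) → (4,2) → (5,2) → (5,3) → (4,3) → (4,4) → (3,4) → (3,3) → (2,3) → (2,4) → (2,5) → (3,5) → (4,5) → (5,5)
Number of steps: 24

Solution:

┌───────────┐
│A → → → → ↓│
├─╴ ┌─────╴ │
│   │↓ ← ← ↲│
│ ┌─┘ ┌─────┤
│ │  ↓│↱ → ↓│
│ └─┐ │ ╶─┐ │
│   │↓│↑ ↰│↓│
├─┐ │ ├─╴ │ │
│ │ │↓│↱ ↑│↓│
│ ╵ │ ╵ ┌─┘ │
│   │↳ ↑│  B│
└───┴───┴───┘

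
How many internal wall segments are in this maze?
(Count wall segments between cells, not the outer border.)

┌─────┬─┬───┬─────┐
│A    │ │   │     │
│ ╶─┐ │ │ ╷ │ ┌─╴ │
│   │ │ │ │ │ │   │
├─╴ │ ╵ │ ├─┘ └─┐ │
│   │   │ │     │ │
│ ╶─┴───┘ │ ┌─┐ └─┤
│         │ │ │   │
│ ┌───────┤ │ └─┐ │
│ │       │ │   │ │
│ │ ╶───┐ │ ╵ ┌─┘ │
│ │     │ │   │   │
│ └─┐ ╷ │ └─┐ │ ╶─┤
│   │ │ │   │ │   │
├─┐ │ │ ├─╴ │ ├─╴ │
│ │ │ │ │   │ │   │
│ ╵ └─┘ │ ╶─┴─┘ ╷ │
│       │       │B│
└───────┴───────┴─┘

Counting internal wall segments:
Total internal walls: 64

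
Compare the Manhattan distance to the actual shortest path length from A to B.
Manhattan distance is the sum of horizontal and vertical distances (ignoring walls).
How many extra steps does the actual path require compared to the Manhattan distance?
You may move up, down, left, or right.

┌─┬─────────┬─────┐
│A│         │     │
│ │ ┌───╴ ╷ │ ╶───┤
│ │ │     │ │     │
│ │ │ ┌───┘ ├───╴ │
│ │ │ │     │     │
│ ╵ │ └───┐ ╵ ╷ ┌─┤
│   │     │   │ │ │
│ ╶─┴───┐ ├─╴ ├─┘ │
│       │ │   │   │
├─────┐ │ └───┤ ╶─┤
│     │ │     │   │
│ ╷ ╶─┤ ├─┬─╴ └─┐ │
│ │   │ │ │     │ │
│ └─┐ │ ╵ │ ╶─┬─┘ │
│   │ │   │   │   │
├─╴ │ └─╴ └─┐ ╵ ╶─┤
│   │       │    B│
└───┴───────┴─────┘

Manhattan distance: |8 - 0| + |8 - 0| = 16
Actual path length: 28
Extra steps: 28 - 16 = 12

Solution:

┌─┬─────────┬─────┐
│A│↱ → → ↓  │     │
│ │ ┌───╴ ╷ │ ╶───┤
│↓│↑│↓ ← ↲│ │     │
│ │ │ ┌───┘ ├───╴ │
│↓│↑│↓│     │     │
│ ╵ │ └───┐ ╵ ╷ ┌─┤
│↳ ↑│↳ → ↓│   │ │ │
│ ╶─┴───┐ ├─╴ ├─┘ │
│       │↓│   │   │
├─────┐ │ └───┤ ╶─┤
│     │ │↳ → ↓│   │
│ ╷ ╶─┤ ├─┬─╴ └─┐ │
│ │   │ │ │↓ ↲  │ │
│ └─┐ │ ╵ │ ╶─┬─┘ │
│   │ │   │↳ ↓│   │
├─╴ │ └─╴ └─┐ ╵ ╶─┤
│   │       │↳ → B│
└───┴───────┴─────┘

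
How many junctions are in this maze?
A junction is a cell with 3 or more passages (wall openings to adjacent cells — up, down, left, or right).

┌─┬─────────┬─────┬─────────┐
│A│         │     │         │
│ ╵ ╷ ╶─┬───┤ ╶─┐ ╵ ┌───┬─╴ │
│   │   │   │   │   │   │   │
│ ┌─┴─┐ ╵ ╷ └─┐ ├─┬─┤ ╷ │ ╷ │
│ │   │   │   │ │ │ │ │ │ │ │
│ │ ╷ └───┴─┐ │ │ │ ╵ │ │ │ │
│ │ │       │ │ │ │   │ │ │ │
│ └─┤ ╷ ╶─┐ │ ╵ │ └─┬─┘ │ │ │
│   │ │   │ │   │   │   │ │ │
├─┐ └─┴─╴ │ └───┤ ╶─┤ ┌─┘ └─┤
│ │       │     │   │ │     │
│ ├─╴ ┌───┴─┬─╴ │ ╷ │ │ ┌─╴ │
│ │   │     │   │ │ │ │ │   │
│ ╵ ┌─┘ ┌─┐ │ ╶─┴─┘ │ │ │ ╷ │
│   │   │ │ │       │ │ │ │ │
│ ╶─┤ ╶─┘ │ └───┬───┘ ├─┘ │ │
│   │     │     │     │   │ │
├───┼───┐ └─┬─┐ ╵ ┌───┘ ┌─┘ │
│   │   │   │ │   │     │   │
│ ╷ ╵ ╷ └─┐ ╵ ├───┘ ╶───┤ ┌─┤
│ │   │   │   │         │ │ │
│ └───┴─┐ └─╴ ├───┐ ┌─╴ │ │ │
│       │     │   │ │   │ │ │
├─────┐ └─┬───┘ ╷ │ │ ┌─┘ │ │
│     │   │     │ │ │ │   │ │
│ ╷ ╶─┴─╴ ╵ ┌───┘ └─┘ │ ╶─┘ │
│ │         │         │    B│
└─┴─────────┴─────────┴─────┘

Checking each cell for number of passages:

Junctions found (3+ passages):
  (0, 2): 3 passages
  (1, 0): 3 passages
  (1, 13): 3 passages
  (3, 2): 3 passages
  (3, 3): 3 passages
  (4, 8): 3 passages
  (5, 2): 3 passages
  (5, 8): 3 passages
  (5, 12): 3 passages
  (6, 13): 3 passages
  (7, 0): 3 passages
  (8, 4): 3 passages
  (10, 6): 3 passages
  (10, 9): 4 passages
  (12, 1): 3 passages
  (13, 4): 3 passages
  (13, 8): 3 passages
Total junctions: 17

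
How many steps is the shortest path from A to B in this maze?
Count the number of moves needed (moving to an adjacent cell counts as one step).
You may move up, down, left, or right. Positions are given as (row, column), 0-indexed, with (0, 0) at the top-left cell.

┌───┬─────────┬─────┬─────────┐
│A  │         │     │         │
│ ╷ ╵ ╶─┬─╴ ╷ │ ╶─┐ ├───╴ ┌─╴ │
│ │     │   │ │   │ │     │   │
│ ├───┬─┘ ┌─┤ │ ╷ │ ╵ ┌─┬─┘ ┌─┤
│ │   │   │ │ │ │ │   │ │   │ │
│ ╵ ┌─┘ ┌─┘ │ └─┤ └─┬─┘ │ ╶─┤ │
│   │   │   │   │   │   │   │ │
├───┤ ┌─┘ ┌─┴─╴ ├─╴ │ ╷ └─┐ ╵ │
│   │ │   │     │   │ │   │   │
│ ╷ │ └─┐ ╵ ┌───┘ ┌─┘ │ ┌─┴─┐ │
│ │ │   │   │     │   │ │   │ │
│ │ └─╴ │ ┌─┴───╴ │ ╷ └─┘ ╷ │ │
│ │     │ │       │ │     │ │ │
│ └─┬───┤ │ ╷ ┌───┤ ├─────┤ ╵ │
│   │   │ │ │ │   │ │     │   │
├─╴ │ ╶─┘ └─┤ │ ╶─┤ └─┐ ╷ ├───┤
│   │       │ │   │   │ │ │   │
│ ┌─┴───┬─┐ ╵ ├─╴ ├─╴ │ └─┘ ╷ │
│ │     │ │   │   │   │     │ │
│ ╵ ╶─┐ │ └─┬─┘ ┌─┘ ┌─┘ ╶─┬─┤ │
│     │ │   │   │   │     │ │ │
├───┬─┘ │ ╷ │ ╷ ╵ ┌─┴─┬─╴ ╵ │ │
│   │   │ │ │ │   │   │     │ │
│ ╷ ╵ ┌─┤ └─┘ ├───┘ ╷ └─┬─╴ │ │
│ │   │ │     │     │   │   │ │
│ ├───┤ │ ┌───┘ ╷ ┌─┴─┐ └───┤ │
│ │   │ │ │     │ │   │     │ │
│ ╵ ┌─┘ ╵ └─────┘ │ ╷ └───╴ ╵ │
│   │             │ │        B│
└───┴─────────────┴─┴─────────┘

Using BFS to find shortest path:
Start: (0, 0), End: (14, 14)
Path found:
(0,0) → (0,1) → (1,1) → (1,2) → (0,2) → (0,3) → (0,4) → (0,5) → (0,6) → (1,6) → (2,6) → (3,6) → (3,7) → (4,7) → (4,6) → (4,5) → (5,5) → (5,4) → (6,4) → (7,4) → (8,4) → (8,5) → (9,5) → (9,6) → (8,6) → (7,6) → (6,6) → (6,7) → (6,8) → (5,8) → (4,8) → (4,9) → (3,9) → (3,8) → (2,8) → (1,8) → (1,7) → (0,7) → (0,8) → (0,9) → (1,9) → (2,9) → (2,10) → (1,10) → (1,11) → (1,12) → (0,12) → (0,13) → (0,14) → (1,14) → (1,13) → (2,13) → (2,12) → (3,12) → (3,13) → (4,13) → (4,14) → (5,14) → (6,14) → (7,14) → (7,13) → (6,13) → (5,13) → (5,12) → (6,12) → (6,11) → (6,10) → (5,10) → (5,9) → (6,9) → (7,9) → (8,9) → (8,10) → (9,10) → (9,9) → (10,9) → (10,8) → (11,8) → (11,7) → (10,7) → (10,6) → (11,6) → (12,6) → (12,5) → (12,4) → (13,4) → (14,4) → (14,5) → (14,6) → (14,7) → (14,8) → (13,8) → (12,8) → (12,9) → (11,9) → (11,10) → (12,10) → (12,11) → (13,11) → (13,12) → (13,13) → (14,13) → (14,14)
Number of steps: 102

Solution:

┌───┬─────────┬─────┬─────────┐
│A ↓│↱ → → → ↓│↱ → ↓│    ↱ → ↓│
│ ╷ ╵ ╶─┬─╴ ╷ │ ╶─┐ ├───╴ ┌─╴ │
│ │↳ ↑  │   │↓│↑ ↰│↓│↱ → ↑│↓ ↲│
│ ├───┬─┘ ┌─┤ │ ╷ │ ╵ ┌─┬─┘ ┌─┤
│ │   │   │ │↓│ │↑│↳ ↑│ │↓ ↲│ │
│ ╵ ┌─┘ ┌─┘ │ └─┤ └─┬─┘ │ ╶─┤ │
│   │   │   │↳ ↓│↑ ↰│   │↳ ↓│ │
├───┤ ┌─┘ ┌─┴─╴ ├─╴ │ ╷ └─┐ ╵ │
│   │ │   │↓ ← ↲│↱ ↑│ │   │↳ ↓│
│ ╷ │ └─┐ ╵ ┌───┘ ┌─┘ │ ┌─┴─┐ │
│ │ │   │↓ ↲│    ↑│↓ ↰│ │↓ ↰│↓│
│ │ └─╴ │ ┌─┴───╴ │ ╷ └─┘ ╷ │ │
│ │     │↓│  ↱ → ↑│↓│↑ ← ↲│↑│↓│
│ └─┬───┤ │ ╷ ┌───┤ ├─────┤ ╵ │
│   │   │↓│ │↑│   │↓│     │↑ ↲│
├─╴ │ ╶─┘ └─┤ │ ╶─┤ └─┐ ╷ ├───┤
│   │    ↳ ↓│↑│   │↳ ↓│ │ │   │
│ ┌─┴───┬─┐ ╵ ├─╴ ├─╴ │ └─┘ ╷ │
│ │     │ │↳ ↑│   │↓ ↲│     │ │
│ ╵ ╶─┐ │ └─┬─┘ ┌─┘ ┌─┘ ╶─┬─┤ │
│     │ │   │↓ ↰│↓ ↲│     │ │ │
├───┬─┘ │ ╷ │ ╷ ╵ ┌─┴─┬─╴ ╵ │ │
│   │   │ │ │↓│↑ ↲│↱ ↓│     │ │
│ ╷ ╵ ┌─┤ └─┘ ├───┘ ╷ └─┬─╴ │ │
│ │   │ │↓ ← ↲│  ↱ ↑│↳ ↓│   │ │
│ ├───┤ │ ┌───┘ ╷ ┌─┴─┐ └───┤ │
│ │   │ │↓│     │↑│   │↳ → ↓│ │
│ ╵ ┌─┘ ╵ └─────┘ │ ╷ └───╴ ╵ │
│   │    ↳ → → → ↑│ │      ↳ B│
└───┴─────────────┴─┴─────────┘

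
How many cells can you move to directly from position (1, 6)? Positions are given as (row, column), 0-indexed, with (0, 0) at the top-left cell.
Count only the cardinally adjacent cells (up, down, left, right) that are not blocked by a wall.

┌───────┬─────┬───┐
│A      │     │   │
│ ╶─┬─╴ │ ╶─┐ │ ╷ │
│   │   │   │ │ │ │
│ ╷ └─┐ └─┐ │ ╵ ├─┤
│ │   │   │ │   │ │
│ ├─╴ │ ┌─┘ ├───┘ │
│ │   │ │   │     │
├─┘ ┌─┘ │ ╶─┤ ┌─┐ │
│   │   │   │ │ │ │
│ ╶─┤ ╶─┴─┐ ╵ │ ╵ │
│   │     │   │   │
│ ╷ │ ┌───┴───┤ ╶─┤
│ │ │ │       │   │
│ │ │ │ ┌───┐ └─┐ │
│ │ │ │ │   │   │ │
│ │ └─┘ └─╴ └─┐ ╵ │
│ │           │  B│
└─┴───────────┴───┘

Checking passable neighbors of (1, 6):
Neighbors: (0, 6), (2, 6)
Count: 2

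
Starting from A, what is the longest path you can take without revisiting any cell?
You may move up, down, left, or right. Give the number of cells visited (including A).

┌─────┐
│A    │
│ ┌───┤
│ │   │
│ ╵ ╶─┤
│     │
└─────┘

Finding longest simple path using DFS:
Start: (0, 0)
Longest path visits 6 cells
Path: A → down → down → right → up → right

Solution:

┌─────┐
│A    │
│ ┌───┤
│↓│↱ B│
│ ╵ ╶─┤
│↳ ↑  │
└─────┘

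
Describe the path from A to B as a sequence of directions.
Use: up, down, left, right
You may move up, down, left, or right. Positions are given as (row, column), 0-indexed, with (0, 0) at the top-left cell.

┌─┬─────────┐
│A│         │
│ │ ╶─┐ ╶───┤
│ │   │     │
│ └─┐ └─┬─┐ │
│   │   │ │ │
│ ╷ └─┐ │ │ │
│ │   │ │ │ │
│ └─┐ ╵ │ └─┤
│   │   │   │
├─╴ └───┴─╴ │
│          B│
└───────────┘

Finding the path and converting it to directions:
Path through cells: (0,0) → (1,0) → (2,0) → (3,0) → (4,0) → (4,1) → (5,1) → (5,2) → (5,3) → (5,4) → (5,5)
Directions: down, down, down, down, right, down, right, right, right, right

Solution:

┌─┬─────────┐
│A│         │
│ │ ╶─┐ ╶───┤
│↓│   │     │
│ └─┐ └─┬─┐ │
│↓  │   │ │ │
│ ╷ └─┐ │ │ │
│↓│   │ │ │ │
│ └─┐ ╵ │ └─┤
│↳ ↓│   │   │
├─╴ └───┴─╴ │
│  ↳ → → → B│
└───────────┘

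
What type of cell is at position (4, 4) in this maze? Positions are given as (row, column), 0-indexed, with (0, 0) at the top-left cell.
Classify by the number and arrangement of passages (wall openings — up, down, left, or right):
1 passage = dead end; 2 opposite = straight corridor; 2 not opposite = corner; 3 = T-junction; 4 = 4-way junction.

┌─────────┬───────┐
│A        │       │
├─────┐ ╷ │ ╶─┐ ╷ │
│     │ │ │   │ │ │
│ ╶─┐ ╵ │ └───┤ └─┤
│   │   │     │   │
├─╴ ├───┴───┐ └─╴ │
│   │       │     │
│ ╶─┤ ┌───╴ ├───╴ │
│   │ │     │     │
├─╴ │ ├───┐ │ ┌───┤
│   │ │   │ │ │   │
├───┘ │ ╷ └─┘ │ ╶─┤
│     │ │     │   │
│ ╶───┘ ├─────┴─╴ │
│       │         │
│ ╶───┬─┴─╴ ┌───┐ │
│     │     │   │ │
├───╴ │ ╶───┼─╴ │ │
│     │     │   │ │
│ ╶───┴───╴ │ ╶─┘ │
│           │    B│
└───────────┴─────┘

Checking cell at (4, 4):
Number of passages: 2
Cell type: straight corridor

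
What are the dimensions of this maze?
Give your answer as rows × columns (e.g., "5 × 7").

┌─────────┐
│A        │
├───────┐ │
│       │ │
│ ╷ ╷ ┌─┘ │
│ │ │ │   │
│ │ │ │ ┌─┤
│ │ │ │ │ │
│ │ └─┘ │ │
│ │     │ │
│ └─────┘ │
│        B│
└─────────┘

Counting the maze dimensions:
Rows (vertical): 6
Columns (horizontal): 5
Dimensions: 6 × 5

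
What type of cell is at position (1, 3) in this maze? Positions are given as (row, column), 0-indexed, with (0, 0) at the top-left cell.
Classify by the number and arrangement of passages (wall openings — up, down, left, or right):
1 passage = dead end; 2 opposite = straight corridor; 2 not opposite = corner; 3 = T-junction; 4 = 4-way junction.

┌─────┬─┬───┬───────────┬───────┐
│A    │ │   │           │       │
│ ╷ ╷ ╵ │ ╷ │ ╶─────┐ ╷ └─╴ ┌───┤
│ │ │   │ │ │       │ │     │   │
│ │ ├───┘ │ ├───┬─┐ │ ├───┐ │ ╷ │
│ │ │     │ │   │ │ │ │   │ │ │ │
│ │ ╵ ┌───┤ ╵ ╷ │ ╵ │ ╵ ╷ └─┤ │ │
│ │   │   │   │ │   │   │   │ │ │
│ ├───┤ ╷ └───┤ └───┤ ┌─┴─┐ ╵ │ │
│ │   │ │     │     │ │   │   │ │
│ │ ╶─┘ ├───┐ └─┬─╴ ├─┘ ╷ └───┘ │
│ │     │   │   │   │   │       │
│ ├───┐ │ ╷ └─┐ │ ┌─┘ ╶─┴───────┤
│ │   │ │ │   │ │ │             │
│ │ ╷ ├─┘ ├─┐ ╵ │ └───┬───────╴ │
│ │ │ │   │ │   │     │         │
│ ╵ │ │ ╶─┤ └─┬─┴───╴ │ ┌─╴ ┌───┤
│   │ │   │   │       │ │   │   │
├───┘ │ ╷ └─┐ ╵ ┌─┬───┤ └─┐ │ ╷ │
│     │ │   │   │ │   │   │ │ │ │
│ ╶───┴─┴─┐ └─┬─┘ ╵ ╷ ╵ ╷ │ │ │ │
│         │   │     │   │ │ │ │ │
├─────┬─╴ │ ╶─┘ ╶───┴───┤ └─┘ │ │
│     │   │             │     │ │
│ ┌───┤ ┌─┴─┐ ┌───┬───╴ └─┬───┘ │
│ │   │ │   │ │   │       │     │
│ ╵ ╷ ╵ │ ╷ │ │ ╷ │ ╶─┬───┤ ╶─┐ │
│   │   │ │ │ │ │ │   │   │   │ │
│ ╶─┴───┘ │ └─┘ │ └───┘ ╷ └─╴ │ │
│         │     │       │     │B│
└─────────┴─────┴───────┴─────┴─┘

Checking cell at (1, 3):
Number of passages: 2
Cell type: corner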